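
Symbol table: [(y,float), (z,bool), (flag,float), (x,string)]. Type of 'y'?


Lookup 'y' → type float


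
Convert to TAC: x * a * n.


Break into single-operator statements:
t1 = x * a
t2 = t1 * n


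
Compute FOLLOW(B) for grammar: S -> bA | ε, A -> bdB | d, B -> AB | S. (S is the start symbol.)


$ ∈ FOLLOW(S). For each A -> αBβ: add FIRST(β)\{ε} to FOLLOW(B); if β nullable, add FOLLOW(A).
FOLLOW(B) = {$, b, d}


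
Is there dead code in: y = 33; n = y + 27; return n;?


y is read by n's definition; n is returned
No dead code


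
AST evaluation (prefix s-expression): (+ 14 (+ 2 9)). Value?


Evaluate inner: (+ 2 9) = 11
Evaluate root: (+ 14 11) = 25
Result: 25


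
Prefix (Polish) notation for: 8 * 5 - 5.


left-to-right (same/higher precedence on left): tree is (- (* 8 5) 5)
Prefix: - * 8 5 5


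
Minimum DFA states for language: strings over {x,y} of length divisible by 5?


Track length mod 5: states 0..4, accept at 0
Minimal DFA: 5 states


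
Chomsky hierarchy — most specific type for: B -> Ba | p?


Left-linear: every RHS is a terminal or one nonterminal followed by a terminal
Classification: Type 3 (Regular)


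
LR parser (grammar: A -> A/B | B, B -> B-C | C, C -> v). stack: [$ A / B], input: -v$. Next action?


'-' can extend B; shift to build B -> B-C
Action: shift


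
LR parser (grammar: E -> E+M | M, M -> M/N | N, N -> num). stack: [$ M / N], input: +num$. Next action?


handle 'M/N' on top
Action: reduce (M -> M/N)


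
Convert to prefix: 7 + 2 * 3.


'*' binds tighter: tree is (+ 7 (* 2 3))
Prefix: + 7 * 2 3


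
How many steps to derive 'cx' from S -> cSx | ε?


Derivation: S => cSx => cx
Steps: 2


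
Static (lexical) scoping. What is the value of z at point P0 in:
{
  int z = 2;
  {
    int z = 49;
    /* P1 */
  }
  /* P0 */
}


z declared in the same block as P0
z = 2


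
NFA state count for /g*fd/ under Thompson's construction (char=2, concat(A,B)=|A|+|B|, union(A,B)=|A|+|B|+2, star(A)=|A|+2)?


Syntax tree has 3 char leaf(s), 0 union(s), 1 star(s)
chars contribute 3×2 = 6; each union adds +2; each star adds +2
Total: 6 + 0 + 2 = 8 states


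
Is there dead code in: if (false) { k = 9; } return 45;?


condition is constant false, so the whole block is unreachable
Dead: 'if (false) { k = 9; }'


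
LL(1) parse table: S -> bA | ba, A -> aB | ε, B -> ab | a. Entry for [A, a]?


For [A, a]: 'a' ∈ FIRST(aB)
Entry: A -> aB


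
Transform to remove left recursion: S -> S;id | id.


Left-recursive alternatives: S;id; non-recursive: id
Introduce S': S -> idS', S' -> ;idS' | ε


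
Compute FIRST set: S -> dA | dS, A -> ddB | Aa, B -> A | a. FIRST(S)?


Per alternative of S: FIRST(dA) = {d}; FIRST(dS) = {d}
FIRST(S) = {d}


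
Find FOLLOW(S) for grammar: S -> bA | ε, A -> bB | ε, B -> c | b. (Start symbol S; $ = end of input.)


$ ∈ FOLLOW(S). For each A -> αBβ: add FIRST(β)\{ε} to FOLLOW(B); if β nullable, add FOLLOW(A).
FOLLOW(S) = {$}


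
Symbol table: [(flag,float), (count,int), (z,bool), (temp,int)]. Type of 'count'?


Lookup 'count' → type int


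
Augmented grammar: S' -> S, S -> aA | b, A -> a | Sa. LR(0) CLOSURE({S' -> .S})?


Start: S' -> .S
For each item with dot before a nonterminal B, add B -> .γ for every B-production
Closure: [S' -> .S, S -> .aA, S -> .b]


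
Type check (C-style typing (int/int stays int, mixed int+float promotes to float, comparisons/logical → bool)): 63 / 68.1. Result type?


Operand types: int / float
Rule: mixed int/float promotes to float; int/int stays int
Result type: float


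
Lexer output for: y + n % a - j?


Scan left to right, longest-match per lexeme
Tokens: ID(y), OP(+), ID(n), OP(%), ID(a), OP(-), ID(j)


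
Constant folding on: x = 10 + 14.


10 + 14 = 24 at compile time
Optimized: x = 24


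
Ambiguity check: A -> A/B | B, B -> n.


precedence layered via separate nonterminal B: deterministic
Unambiguous


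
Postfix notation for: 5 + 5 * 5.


* has higher precedence, evaluate 5*5 first
Postfix: 5 5 5 * +


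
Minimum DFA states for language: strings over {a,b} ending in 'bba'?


Track the longest suffix of input matching a prefix of 'bba': 4 classes (prefixes of length 0..3)
Minimal DFA: 4 states


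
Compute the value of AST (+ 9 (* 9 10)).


Evaluate inner: (* 9 10) = 90
Evaluate root: (+ 9 90) = 99
Result: 99


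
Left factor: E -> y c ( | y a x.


Common prefix: 'y'
Factored: E -> y E', E' -> c ( | a x


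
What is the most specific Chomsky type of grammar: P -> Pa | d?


Left-linear: every RHS is a terminal or one nonterminal followed by a terminal
Classification: Type 3 (Regular)


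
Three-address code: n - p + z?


Break into single-operator statements:
t1 = n - p
t2 = t1 + z


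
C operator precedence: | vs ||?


'|' is bitwise OR (level 3); '||' is logical OR (level 1)
Higher level binds tighter
'|' has higher precedence than '||'


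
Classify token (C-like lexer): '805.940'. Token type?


Pattern: digits with a decimal point
Type: FLOAT_LITERAL


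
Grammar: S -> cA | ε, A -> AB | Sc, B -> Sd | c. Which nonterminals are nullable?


A nonterminal is nullable iff some alternative derives ε (directly, or every symbol in it is nullable)
Nullable: {S}


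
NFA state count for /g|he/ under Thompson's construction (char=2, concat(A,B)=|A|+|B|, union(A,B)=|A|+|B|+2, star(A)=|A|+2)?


Syntax tree has 3 char leaf(s), 1 union(s), 0 star(s)
chars contribute 3×2 = 6; each union adds +2; each star adds +2
Total: 6 + 2 + 0 = 8 states


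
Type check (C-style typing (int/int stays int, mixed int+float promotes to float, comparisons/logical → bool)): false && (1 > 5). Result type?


Operand types: bool && bool
Rule: logical operators take bool operands and yield bool
Result type: bool


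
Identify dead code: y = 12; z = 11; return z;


y is assigned but never read
Dead: 'y = 12'


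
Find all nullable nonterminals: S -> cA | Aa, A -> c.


A nonterminal is nullable iff some alternative derives ε (directly, or every symbol in it is nullable)
Nullable: {}


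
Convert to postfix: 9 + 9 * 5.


* has higher precedence, evaluate 9*5 first
Postfix: 9 9 5 * +


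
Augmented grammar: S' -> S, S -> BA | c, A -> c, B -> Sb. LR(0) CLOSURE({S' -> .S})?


Start: S' -> .S
For each item with dot before a nonterminal B, add B -> .γ for every B-production
Closure: [S' -> .S, S -> .BA, S -> .c, B -> .Sb]


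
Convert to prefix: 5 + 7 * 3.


'*' binds tighter: tree is (+ 5 (* 7 3))
Prefix: + 5 * 7 3


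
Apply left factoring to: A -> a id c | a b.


Common prefix: 'a'
Factored: A -> a A', A' -> id c | b


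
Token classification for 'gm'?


Pattern: letter/underscore followed by alphanumerics, not a keyword
Type: IDENTIFIER


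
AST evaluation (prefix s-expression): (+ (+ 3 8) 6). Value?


Evaluate inner: (+ 3 8) = 11
Evaluate root: (+ 11 6) = 17
Result: 17


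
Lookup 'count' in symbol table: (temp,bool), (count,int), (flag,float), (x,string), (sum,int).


Lookup 'count' → type int


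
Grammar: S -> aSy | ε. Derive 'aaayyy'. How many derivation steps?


Derivation: S => aSy => aaSyy => aaaSyyy => aaayyy
Steps: 4


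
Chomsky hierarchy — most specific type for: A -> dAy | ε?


Single nonterminal LHS, but d^n y^n is not regular
Classification: Type 2 (Context-Free)


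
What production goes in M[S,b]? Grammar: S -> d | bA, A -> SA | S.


For [S, b]: 'b' ∈ FIRST(bA)
Entry: S -> bA


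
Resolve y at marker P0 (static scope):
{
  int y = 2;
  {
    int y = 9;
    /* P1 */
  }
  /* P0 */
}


y declared in the same block as P0
y = 2


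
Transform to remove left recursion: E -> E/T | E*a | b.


Left-recursive alternatives: E/T, E*a; non-recursive: b
Introduce E': E -> bE', E' -> /TE' | *aE' | ε


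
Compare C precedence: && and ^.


'^' is bitwise XOR (level 4); '&&' is logical AND (level 2)
Higher level binds tighter
'^' has higher precedence than '&&'


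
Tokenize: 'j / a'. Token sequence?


Scan left to right, longest-match per lexeme
Tokens: ID(j), OP(/), ID(a)


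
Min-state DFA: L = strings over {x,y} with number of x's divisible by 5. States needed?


Track (count of x) mod 5: states 0..4, accept at 0
Minimal DFA: 5 states


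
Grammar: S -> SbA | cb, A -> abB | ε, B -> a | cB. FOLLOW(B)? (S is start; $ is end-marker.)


$ ∈ FOLLOW(S). For each A -> αBβ: add FIRST(β)\{ε} to FOLLOW(B); if β nullable, add FOLLOW(A).
FOLLOW(B) = {$, b}


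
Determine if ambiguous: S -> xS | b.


right-linear, alternatives start with distinct terminals 'x' vs 'b': unique leftmost derivation
Unambiguous


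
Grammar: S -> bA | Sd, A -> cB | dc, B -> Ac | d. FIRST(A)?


Per alternative of A: FIRST(cB) = {c}; FIRST(dc) = {d}
FIRST(A) = {c, d}


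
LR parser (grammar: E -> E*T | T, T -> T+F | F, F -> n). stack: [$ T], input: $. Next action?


lookahead ∉ {+} so T won't extend; reduce E -> T
Action: reduce (E -> T)


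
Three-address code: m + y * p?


Break into single-operator statements:
t1 = y * p
t2 = m + t1


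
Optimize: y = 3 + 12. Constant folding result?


3 + 12 = 15 at compile time
Optimized: y = 15


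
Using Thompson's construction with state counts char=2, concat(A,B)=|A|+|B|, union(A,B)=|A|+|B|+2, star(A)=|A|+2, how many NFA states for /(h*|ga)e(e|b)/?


Syntax tree has 6 char leaf(s), 2 union(s), 1 star(s)
chars contribute 6×2 = 12; each union adds +2; each star adds +2
Total: 12 + 4 + 2 = 18 states


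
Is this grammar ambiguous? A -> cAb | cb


balanced c^n…b^n: each string has a unique parse
Unambiguous


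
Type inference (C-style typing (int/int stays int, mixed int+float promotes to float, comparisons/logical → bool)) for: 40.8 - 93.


Operand types: float - int
Rule: mixed int/float promotes to float; int/int stays int
Result type: float


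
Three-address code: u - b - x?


Break into single-operator statements:
t1 = u - b
t2 = t1 - x


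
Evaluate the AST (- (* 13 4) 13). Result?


Evaluate inner: (* 13 4) = 52
Evaluate root: (- 52 13) = 39
Result: 39


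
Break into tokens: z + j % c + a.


Scan left to right, longest-match per lexeme
Tokens: ID(z), OP(+), ID(j), OP(%), ID(c), OP(+), ID(a)


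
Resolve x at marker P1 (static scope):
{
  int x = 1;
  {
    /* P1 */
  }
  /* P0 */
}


P1's block does not declare x; resolves to the enclosing declaration at depth 0
x = 1


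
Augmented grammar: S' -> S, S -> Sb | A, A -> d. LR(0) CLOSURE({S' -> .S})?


Start: S' -> .S
For each item with dot before a nonterminal B, add B -> .γ for every B-production
Closure: [S' -> .S, S -> .Sb, S -> .A, A -> .d]


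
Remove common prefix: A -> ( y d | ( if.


Common prefix: '('
Factored: A -> ( A', A' -> y d | if


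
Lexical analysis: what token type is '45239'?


Pattern: digits only
Type: INTEGER_LITERAL


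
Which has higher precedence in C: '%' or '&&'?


'%' is multiplicative (level 10); '&&' is logical AND (level 2)
Higher level binds tighter
'%' has higher precedence than '&&'


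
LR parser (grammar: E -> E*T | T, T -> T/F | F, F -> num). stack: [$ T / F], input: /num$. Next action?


handle 'T/F' on top
Action: reduce (T -> T/F)


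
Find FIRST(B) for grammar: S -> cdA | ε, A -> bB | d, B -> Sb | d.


Per alternative of B: FIRST(Sb) = {b, c}; FIRST(d) = {d}
FIRST(B) = {b, c, d}


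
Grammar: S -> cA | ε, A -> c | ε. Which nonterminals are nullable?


A nonterminal is nullable iff some alternative derives ε (directly, or every symbol in it is nullable)
Nullable: {A, S}


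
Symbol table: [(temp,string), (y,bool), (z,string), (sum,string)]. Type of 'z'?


Lookup 'z' → type string


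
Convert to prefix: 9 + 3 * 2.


'*' binds tighter: tree is (+ 9 (* 3 2))
Prefix: + 9 * 3 2


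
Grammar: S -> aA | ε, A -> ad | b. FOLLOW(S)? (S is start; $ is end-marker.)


$ ∈ FOLLOW(S). For each A -> αBβ: add FIRST(β)\{ε} to FOLLOW(B); if β nullable, add FOLLOW(A).
FOLLOW(S) = {$}


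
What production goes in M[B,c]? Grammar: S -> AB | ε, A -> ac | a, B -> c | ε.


For [B, c]: 'c' ∈ FIRST(c)
Entry: B -> c


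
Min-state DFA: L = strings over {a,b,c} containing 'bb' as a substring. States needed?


KMP-style automaton: 2 progress states + 1 absorbing accept = 3
Minimal DFA: 3 states


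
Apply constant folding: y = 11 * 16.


11 * 16 = 176 at compile time
Optimized: y = 176


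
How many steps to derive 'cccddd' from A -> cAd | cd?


Derivation: A => cAd => ccAdd => cccddd
Steps: 3


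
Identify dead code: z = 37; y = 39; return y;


z is assigned but never read
Dead: 'z = 37'


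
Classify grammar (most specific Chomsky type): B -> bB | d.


Right-linear: every RHS is a terminal or a terminal followed by one nonterminal
Classification: Type 3 (Regular)


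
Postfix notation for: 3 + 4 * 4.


* has higher precedence, evaluate 4*4 first
Postfix: 3 4 4 * +


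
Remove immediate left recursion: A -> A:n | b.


Left-recursive alternatives: A:n; non-recursive: b
Introduce A': A -> bA', A' -> :nA' | ε


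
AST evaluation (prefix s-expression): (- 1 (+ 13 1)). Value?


Evaluate inner: (+ 13 1) = 14
Evaluate root: (- 1 14) = -13
Result: -13


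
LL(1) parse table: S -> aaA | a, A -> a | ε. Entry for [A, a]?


For [A, a]: 'a' ∈ FIRST(a)
Entry: A -> a


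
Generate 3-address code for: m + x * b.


Break into single-operator statements:
t1 = x * b
t2 = m + t1


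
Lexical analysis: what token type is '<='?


Pattern: operator symbol
Type: OPERATOR


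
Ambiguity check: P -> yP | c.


right-linear, alternatives start with distinct terminals 'y' vs 'c': unique leftmost derivation
Unambiguous


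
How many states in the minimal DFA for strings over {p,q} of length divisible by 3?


Track length mod 3: states 0..2, accept at 0
Minimal DFA: 3 states


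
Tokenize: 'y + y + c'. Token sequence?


Scan left to right, longest-match per lexeme
Tokens: ID(y), OP(+), ID(y), OP(+), ID(c)


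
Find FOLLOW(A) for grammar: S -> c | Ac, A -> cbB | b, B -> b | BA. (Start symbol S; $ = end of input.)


$ ∈ FOLLOW(S). For each A -> αBβ: add FIRST(β)\{ε} to FOLLOW(B); if β nullable, add FOLLOW(A).
FOLLOW(A) = {b, c}


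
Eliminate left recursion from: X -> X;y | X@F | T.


Left-recursive alternatives: X;y, X@F; non-recursive: T
Introduce X': X -> TX', X' -> ;yX' | @FX' | ε


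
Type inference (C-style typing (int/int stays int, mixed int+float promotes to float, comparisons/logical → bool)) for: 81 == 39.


Operand types: int == int
Rule: comparison yields bool
Result type: bool


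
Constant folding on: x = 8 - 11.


8 - 11 = -3 at compile time
Optimized: x = -3


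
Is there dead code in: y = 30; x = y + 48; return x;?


y is read by x's definition; x is returned
No dead code


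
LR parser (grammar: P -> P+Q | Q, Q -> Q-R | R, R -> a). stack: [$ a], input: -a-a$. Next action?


'a' on top is the handle for R -> a
Action: reduce (R -> a)


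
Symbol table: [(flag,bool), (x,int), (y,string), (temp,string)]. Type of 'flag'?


Lookup 'flag' → type bool


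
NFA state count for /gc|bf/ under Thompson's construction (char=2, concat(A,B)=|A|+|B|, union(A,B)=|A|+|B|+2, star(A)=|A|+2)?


Syntax tree has 4 char leaf(s), 1 union(s), 0 star(s)
chars contribute 4×2 = 8; each union adds +2; each star adds +2
Total: 8 + 2 + 0 = 10 states


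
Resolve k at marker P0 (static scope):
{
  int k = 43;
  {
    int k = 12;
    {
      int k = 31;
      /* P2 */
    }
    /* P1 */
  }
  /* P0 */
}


k declared in the same block as P0
k = 43


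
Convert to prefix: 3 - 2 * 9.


'*' binds tighter: tree is (- 3 (* 2 9))
Prefix: - 3 * 2 9


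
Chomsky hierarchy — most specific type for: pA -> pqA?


LHS has context (more than one symbol) and |LHS| ≤ |RHS|
Classification: Type 1 (Context-Sensitive)


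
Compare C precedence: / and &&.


'/' is multiplicative (level 10); '&&' is logical AND (level 2)
Higher level binds tighter
'/' has higher precedence than '&&'


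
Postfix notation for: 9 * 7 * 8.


Left to right (same or higher precedence on left)
Postfix: 9 7 * 8 *


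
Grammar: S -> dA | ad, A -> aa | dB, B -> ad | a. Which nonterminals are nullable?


A nonterminal is nullable iff some alternative derives ε (directly, or every symbol in it is nullable)
Nullable: {}


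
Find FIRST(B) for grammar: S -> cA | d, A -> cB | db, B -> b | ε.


Per alternative of B: FIRST(b) = {b}; FIRST(ε) = {ε}
FIRST(B) = {b, ε}


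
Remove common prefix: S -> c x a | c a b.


Common prefix: 'c'
Factored: S -> c S', S' -> x a | a b


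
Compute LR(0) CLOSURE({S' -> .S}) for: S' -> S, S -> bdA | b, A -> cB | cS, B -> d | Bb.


Start: S' -> .S
For each item with dot before a nonterminal B, add B -> .γ for every B-production
Closure: [S' -> .S, S -> .bdA, S -> .b]


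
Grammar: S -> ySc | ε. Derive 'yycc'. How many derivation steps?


Derivation: S => ySc => yyScc => yycc
Steps: 3


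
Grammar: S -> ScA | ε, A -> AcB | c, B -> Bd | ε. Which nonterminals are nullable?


A nonterminal is nullable iff some alternative derives ε (directly, or every symbol in it is nullable)
Nullable: {B, S}


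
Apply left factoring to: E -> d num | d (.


Common prefix: 'd'
Factored: E -> d E', E' -> num | (


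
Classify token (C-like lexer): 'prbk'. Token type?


Pattern: letter/underscore followed by alphanumerics, not a keyword
Type: IDENTIFIER


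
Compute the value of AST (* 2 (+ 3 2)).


Evaluate inner: (+ 3 2) = 5
Evaluate root: (* 2 5) = 10
Result: 10


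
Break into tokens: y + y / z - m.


Scan left to right, longest-match per lexeme
Tokens: ID(y), OP(+), ID(y), OP(/), ID(z), OP(-), ID(m)


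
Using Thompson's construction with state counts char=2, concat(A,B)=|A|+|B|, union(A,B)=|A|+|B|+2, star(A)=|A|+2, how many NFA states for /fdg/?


Syntax tree has 3 char leaf(s), 0 union(s), 0 star(s)
chars contribute 3×2 = 6; each union adds +2; each star adds +2
Total: 6 + 0 + 0 = 6 states


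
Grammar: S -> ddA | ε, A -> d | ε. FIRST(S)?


Per alternative of S: FIRST(ddA) = {d}; FIRST(ε) = {ε}
FIRST(S) = {d, ε}


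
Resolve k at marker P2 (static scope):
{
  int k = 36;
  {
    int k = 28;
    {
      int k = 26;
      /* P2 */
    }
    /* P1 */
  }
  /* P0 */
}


k declared in the same block as P2
k = 26


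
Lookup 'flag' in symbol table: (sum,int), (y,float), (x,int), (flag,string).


Lookup 'flag' → type string


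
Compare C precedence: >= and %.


'%' is multiplicative (level 10); '>=' is relational (level 7)
Higher level binds tighter
'%' has higher precedence than '>='


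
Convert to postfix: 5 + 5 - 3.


Left to right (same or higher precedence on left)
Postfix: 5 5 + 3 -


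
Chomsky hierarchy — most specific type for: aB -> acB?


LHS has context (more than one symbol) and |LHS| ≤ |RHS|
Classification: Type 1 (Context-Sensitive)


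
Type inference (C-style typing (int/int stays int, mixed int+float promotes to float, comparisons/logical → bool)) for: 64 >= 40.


Operand types: int >= int
Rule: comparison yields bool
Result type: bool


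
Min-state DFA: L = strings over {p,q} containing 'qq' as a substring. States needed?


KMP-style automaton: 2 progress states + 1 absorbing accept = 3
Minimal DFA: 3 states


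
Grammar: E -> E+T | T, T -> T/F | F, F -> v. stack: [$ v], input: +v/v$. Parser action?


'v' on top is the handle for F -> v
Action: reduce (F -> v)


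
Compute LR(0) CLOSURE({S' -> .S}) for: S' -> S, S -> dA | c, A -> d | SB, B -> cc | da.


Start: S' -> .S
For each item with dot before a nonterminal B, add B -> .γ for every B-production
Closure: [S' -> .S, S -> .dA, S -> .c]


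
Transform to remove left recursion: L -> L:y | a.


Left-recursive alternatives: L:y; non-recursive: a
Introduce L': L -> aL', L' -> :yL' | ε


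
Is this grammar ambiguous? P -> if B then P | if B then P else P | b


dangling else: 'if B then if B then b else b' parses two ways
Ambiguous


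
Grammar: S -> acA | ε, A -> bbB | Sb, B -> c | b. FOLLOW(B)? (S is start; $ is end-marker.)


$ ∈ FOLLOW(S). For each A -> αBβ: add FIRST(β)\{ε} to FOLLOW(B); if β nullable, add FOLLOW(A).
FOLLOW(B) = {$, b}


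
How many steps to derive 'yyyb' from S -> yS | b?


Derivation: S => yS => yyS => yyyS => yyyb
Steps: 4


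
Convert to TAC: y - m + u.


Break into single-operator statements:
t1 = y - m
t2 = t1 + u


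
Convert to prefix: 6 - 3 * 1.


'*' binds tighter: tree is (- 6 (* 3 1))
Prefix: - 6 * 3 1


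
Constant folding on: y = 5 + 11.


5 + 11 = 16 at compile time
Optimized: y = 16


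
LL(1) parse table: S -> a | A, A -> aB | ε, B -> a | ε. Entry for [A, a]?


For [A, a]: 'a' ∈ FIRST(aB)
Entry: A -> aB


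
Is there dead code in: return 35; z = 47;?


statement follows a return and is unreachable
Dead: 'z = 47'


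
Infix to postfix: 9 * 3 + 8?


Left to right (same or higher precedence on left)
Postfix: 9 3 * 8 +


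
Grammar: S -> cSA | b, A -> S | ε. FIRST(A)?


Per alternative of A: FIRST(S) = {b, c}; FIRST(ε) = {ε}
FIRST(A) = {b, c, ε}


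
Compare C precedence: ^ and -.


'-' is additive (level 9); '^' is bitwise XOR (level 4)
Higher level binds tighter
'-' has higher precedence than '^'


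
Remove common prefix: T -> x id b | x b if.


Common prefix: 'x'
Factored: T -> x T', T' -> id b | b if


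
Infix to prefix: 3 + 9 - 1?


left-to-right (same/higher precedence on left): tree is (- (+ 3 9) 1)
Prefix: - + 3 9 1


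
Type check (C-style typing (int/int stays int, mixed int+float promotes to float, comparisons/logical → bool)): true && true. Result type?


Operand types: bool && bool
Rule: logical operators take bool operands and yield bool
Result type: bool


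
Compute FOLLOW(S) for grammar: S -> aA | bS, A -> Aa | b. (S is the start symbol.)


$ ∈ FOLLOW(S). For each A -> αBβ: add FIRST(β)\{ε} to FOLLOW(B); if β nullable, add FOLLOW(A).
FOLLOW(S) = {$}


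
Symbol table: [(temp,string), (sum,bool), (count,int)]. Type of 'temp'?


Lookup 'temp' → type string


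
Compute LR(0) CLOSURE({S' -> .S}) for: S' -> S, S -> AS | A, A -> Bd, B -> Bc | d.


Start: S' -> .S
For each item with dot before a nonterminal B, add B -> .γ for every B-production
Closure: [S' -> .S, S -> .AS, S -> .A, A -> .Bd, B -> .Bc, B -> .d]


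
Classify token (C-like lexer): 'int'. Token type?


Pattern: reserved word
Type: KEYWORD


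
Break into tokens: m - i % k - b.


Scan left to right, longest-match per lexeme
Tokens: ID(m), OP(-), ID(i), OP(%), ID(k), OP(-), ID(b)


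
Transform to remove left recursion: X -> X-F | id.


Left-recursive alternatives: X-F; non-recursive: id
Introduce X': X -> idX', X' -> -FX' | ε


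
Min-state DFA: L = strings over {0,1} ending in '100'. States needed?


Track the longest suffix of input matching a prefix of '100': 4 classes (prefixes of length 0..3)
Minimal DFA: 4 states


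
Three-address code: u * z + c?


Break into single-operator statements:
t1 = u * z
t2 = t1 + c


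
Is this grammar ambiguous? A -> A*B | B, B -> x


precedence layered via separate nonterminal B: deterministic
Unambiguous


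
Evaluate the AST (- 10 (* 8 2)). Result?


Evaluate inner: (* 8 2) = 16
Evaluate root: (- 10 16) = -6
Result: -6


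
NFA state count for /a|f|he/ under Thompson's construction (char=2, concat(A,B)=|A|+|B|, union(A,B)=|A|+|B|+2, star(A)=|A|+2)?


Syntax tree has 4 char leaf(s), 2 union(s), 0 star(s)
chars contribute 4×2 = 8; each union adds +2; each star adds +2
Total: 8 + 4 + 0 = 12 states


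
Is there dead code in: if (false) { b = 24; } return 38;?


condition is constant false, so the whole block is unreachable
Dead: 'if (false) { b = 24; }'


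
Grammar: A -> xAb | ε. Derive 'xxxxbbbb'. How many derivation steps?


Derivation: A => xAb => xxAbb => xxxAbbb => xxxxAbbbb => xxxxbbbb
Steps: 5


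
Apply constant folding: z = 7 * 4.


7 * 4 = 28 at compile time
Optimized: z = 28


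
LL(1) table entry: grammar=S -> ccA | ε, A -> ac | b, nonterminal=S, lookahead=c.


For [S, c]: 'c' ∈ FIRST(ccA)
Entry: S -> ccA


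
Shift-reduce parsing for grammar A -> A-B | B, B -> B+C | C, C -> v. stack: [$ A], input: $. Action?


start symbol A on stack, input exhausted
Action: accept


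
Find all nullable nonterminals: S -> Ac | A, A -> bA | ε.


A nonterminal is nullable iff some alternative derives ε (directly, or every symbol in it is nullable)
Nullable: {A, S}


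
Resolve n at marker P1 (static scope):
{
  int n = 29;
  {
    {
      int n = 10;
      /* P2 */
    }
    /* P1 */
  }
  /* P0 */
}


P1's block does not declare n; resolves to the enclosing declaration at depth 0
n = 29


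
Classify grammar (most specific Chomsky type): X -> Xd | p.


Left-linear: every RHS is a terminal or one nonterminal followed by a terminal
Classification: Type 3 (Regular)


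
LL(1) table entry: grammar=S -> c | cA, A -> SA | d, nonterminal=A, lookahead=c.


For [A, c]: 'c' ∈ FIRST(SA)
Entry: A -> SA


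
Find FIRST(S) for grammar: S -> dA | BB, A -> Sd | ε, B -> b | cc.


Per alternative of S: FIRST(dA) = {d}; FIRST(BB) = {b, c}
FIRST(S) = {b, c, d}


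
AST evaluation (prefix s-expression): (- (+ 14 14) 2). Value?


Evaluate inner: (+ 14 14) = 28
Evaluate root: (- 28 2) = 26
Result: 26


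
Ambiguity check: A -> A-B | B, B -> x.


precedence layered via separate nonterminal B: deterministic
Unambiguous


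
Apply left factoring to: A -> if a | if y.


Common prefix: 'if'
Factored: A -> if A', A' -> a | y


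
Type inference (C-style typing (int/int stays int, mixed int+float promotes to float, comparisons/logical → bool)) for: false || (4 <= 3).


Operand types: bool || bool
Rule: logical operators take bool operands and yield bool
Result type: bool


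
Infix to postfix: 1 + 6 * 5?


* has higher precedence, evaluate 6*5 first
Postfix: 1 6 5 * +


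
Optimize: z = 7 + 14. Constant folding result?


7 + 14 = 21 at compile time
Optimized: z = 21


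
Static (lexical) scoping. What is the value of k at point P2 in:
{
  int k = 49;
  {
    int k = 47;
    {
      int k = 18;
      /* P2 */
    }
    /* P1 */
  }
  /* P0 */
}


k declared in the same block as P2
k = 18


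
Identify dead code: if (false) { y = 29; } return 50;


condition is constant false, so the whole block is unreachable
Dead: 'if (false) { y = 29; }'


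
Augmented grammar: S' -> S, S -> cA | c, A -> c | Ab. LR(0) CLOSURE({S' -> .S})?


Start: S' -> .S
For each item with dot before a nonterminal B, add B -> .γ for every B-production
Closure: [S' -> .S, S -> .cA, S -> .c]


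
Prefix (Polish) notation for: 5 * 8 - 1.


left-to-right (same/higher precedence on left): tree is (- (* 5 8) 1)
Prefix: - * 5 8 1


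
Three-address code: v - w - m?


Break into single-operator statements:
t1 = v - w
t2 = t1 - m


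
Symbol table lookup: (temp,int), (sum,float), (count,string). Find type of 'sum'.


Lookup 'sum' → type float


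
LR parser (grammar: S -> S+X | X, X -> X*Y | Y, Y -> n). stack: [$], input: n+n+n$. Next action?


no handle on stack; shift 'n'
Action: shift


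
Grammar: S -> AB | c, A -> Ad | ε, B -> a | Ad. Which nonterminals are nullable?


A nonterminal is nullable iff some alternative derives ε (directly, or every symbol in it is nullable)
Nullable: {A}


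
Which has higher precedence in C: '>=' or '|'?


'>=' is relational (level 7); '|' is bitwise OR (level 3)
Higher level binds tighter
'>=' has higher precedence than '|'


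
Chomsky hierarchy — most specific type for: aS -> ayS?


LHS has context (more than one symbol) and |LHS| ≤ |RHS|
Classification: Type 1 (Context-Sensitive)


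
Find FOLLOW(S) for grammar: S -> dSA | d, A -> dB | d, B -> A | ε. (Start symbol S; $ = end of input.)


$ ∈ FOLLOW(S). For each A -> αBβ: add FIRST(β)\{ε} to FOLLOW(B); if β nullable, add FOLLOW(A).
FOLLOW(S) = {$, d}


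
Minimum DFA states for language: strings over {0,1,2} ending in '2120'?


Track the longest suffix of input matching a prefix of '2120': 5 classes (prefixes of length 0..4)
Minimal DFA: 5 states


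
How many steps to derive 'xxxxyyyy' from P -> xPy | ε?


Derivation: P => xPy => xxPyy => xxxPyyy => xxxxPyyyy => xxxxyyyy
Steps: 5


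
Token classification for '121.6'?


Pattern: digits with a decimal point
Type: FLOAT_LITERAL


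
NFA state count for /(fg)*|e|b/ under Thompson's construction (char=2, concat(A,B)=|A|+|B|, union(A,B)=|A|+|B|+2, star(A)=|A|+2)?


Syntax tree has 4 char leaf(s), 2 union(s), 1 star(s)
chars contribute 4×2 = 8; each union adds +2; each star adds +2
Total: 8 + 4 + 2 = 14 states


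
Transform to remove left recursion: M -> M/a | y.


Left-recursive alternatives: M/a; non-recursive: y
Introduce M': M -> yM', M' -> /aM' | ε


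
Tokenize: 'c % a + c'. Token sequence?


Scan left to right, longest-match per lexeme
Tokens: ID(c), OP(%), ID(a), OP(+), ID(c)


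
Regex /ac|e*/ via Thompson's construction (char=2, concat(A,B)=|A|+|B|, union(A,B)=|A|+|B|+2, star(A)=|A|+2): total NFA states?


Syntax tree has 3 char leaf(s), 1 union(s), 1 star(s)
chars contribute 3×2 = 6; each union adds +2; each star adds +2
Total: 6 + 2 + 2 = 10 states


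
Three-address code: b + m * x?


Break into single-operator statements:
t1 = m * x
t2 = b + t1


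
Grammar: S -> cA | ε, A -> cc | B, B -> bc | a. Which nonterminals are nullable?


A nonterminal is nullable iff some alternative derives ε (directly, or every symbol in it is nullable)
Nullable: {S}


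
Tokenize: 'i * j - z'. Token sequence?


Scan left to right, longest-match per lexeme
Tokens: ID(i), OP(*), ID(j), OP(-), ID(z)


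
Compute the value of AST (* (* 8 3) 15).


Evaluate inner: (* 8 3) = 24
Evaluate root: (* 24 15) = 360
Result: 360


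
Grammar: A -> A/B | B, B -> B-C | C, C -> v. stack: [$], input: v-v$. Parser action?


no handle on stack; shift 'v'
Action: shift


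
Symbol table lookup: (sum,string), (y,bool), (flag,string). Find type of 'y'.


Lookup 'y' → type bool


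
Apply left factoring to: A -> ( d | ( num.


Common prefix: '('
Factored: A -> ( A', A' -> d | num


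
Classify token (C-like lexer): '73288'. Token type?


Pattern: digits only
Type: INTEGER_LITERAL


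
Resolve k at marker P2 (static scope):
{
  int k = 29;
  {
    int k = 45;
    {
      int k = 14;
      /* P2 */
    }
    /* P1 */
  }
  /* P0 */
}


k declared in the same block as P2
k = 14


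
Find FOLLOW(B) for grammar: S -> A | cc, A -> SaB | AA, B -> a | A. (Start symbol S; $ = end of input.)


$ ∈ FOLLOW(S). For each A -> αBβ: add FIRST(β)\{ε} to FOLLOW(B); if β nullable, add FOLLOW(A).
FOLLOW(B) = {$, a, c}


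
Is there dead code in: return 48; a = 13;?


statement follows a return and is unreachable
Dead: 'a = 13'


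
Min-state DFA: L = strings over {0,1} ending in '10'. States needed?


Track the longest suffix of input matching a prefix of '10': 3 classes (prefixes of length 0..2)
Minimal DFA: 3 states


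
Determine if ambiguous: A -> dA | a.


right-linear, alternatives start with distinct terminals 'd' vs 'a': unique leftmost derivation
Unambiguous


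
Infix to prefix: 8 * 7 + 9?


left-to-right (same/higher precedence on left): tree is (+ (* 8 7) 9)
Prefix: + * 8 7 9


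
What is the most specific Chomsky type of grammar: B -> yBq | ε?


Single nonterminal LHS, but y^n q^n is not regular
Classification: Type 2 (Context-Free)


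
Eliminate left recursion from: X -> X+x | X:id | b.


Left-recursive alternatives: X+x, X:id; non-recursive: b
Introduce X': X -> bX', X' -> +xX' | :idX' | ε


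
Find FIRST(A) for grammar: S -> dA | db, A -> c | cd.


Per alternative of A: FIRST(c) = {c}; FIRST(cd) = {c}
FIRST(A) = {c}


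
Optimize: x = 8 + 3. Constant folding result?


8 + 3 = 11 at compile time
Optimized: x = 11


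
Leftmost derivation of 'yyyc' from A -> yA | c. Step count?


Derivation: A => yA => yyA => yyyA => yyyc
Steps: 4


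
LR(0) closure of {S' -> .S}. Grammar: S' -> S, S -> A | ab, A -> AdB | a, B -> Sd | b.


Start: S' -> .S
For each item with dot before a nonterminal B, add B -> .γ for every B-production
Closure: [S' -> .S, S -> .A, S -> .ab, A -> .AdB, A -> .a]


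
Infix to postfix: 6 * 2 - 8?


Left to right (same or higher precedence on left)
Postfix: 6 2 * 8 -


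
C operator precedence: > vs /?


'/' is multiplicative (level 10); '>' is relational (level 7)
Higher level binds tighter
'/' has higher precedence than '>'


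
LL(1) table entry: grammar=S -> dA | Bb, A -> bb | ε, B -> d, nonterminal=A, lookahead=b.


For [A, b]: 'b' ∈ FIRST(bb)
Entry: A -> bb


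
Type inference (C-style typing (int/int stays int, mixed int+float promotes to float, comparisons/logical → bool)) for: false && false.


Operand types: bool && bool
Rule: logical operators take bool operands and yield bool
Result type: bool


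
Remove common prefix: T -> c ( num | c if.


Common prefix: 'c'
Factored: T -> c T', T' -> ( num | if


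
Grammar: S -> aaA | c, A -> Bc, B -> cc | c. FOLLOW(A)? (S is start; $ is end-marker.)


$ ∈ FOLLOW(S). For each A -> αBβ: add FIRST(β)\{ε} to FOLLOW(B); if β nullable, add FOLLOW(A).
FOLLOW(A) = {$}


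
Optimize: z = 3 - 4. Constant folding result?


3 - 4 = -1 at compile time
Optimized: z = -1


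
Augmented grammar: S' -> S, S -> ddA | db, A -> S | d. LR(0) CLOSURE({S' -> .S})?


Start: S' -> .S
For each item with dot before a nonterminal B, add B -> .γ for every B-production
Closure: [S' -> .S, S -> .ddA, S -> .db]


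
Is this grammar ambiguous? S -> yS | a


right-linear, alternatives start with distinct terminals 'y' vs 'a': unique leftmost derivation
Unambiguous


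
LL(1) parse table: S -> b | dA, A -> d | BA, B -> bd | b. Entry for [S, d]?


For [S, d]: 'd' ∈ FIRST(dA)
Entry: S -> dA


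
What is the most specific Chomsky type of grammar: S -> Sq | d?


Left-linear: every RHS is a terminal or one nonterminal followed by a terminal
Classification: Type 3 (Regular)


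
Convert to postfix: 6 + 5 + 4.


Left to right (same or higher precedence on left)
Postfix: 6 5 + 4 +


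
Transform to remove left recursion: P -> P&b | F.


Left-recursive alternatives: P&b; non-recursive: F
Introduce P': P -> FP', P' -> &bP' | ε


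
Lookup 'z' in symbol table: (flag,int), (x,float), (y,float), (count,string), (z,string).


Lookup 'z' → type string


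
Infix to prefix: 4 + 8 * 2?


'*' binds tighter: tree is (+ 4 (* 8 2))
Prefix: + 4 * 8 2


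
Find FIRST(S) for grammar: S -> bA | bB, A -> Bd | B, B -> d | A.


Per alternative of S: FIRST(bA) = {b}; FIRST(bB) = {b}
FIRST(S) = {b}


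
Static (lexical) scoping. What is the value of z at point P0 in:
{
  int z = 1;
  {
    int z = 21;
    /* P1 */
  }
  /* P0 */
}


z declared in the same block as P0
z = 1


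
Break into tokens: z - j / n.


Scan left to right, longest-match per lexeme
Tokens: ID(z), OP(-), ID(j), OP(/), ID(n)


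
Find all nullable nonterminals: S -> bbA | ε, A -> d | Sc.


A nonterminal is nullable iff some alternative derives ε (directly, or every symbol in it is nullable)
Nullable: {S}


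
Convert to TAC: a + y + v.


Break into single-operator statements:
t1 = a + y
t2 = t1 + v


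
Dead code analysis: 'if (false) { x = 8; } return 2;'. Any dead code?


condition is constant false, so the whole block is unreachable
Dead: 'if (false) { x = 8; }'


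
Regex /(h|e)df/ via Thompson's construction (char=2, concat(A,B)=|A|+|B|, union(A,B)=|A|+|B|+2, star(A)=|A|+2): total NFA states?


Syntax tree has 4 char leaf(s), 1 union(s), 0 star(s)
chars contribute 4×2 = 8; each union adds +2; each star adds +2
Total: 8 + 2 + 0 = 10 states


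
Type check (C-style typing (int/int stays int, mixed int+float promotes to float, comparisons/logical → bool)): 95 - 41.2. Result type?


Operand types: int - float
Rule: mixed int/float promotes to float; int/int stays int
Result type: float


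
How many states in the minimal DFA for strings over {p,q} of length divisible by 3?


Track length mod 3: states 0..2, accept at 0
Minimal DFA: 3 states


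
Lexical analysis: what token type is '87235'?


Pattern: digits only
Type: INTEGER_LITERAL


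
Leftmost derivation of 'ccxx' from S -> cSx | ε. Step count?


Derivation: S => cSx => ccSxx => ccxx
Steps: 3


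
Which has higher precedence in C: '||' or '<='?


'<=' is relational (level 7); '||' is logical OR (level 1)
Higher level binds tighter
'<=' has higher precedence than '||'


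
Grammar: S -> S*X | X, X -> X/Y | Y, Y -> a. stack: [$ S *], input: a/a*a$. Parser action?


no handle ('S*' is not any RHS); shift 'a'
Action: shift


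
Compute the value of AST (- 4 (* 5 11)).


Evaluate inner: (* 5 11) = 55
Evaluate root: (- 4 55) = -51
Result: -51


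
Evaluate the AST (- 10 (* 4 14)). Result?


Evaluate inner: (* 4 14) = 56
Evaluate root: (- 10 56) = -46
Result: -46


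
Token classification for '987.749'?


Pattern: digits with a decimal point
Type: FLOAT_LITERAL


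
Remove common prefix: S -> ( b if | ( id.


Common prefix: '('
Factored: S -> ( S', S' -> b if | id


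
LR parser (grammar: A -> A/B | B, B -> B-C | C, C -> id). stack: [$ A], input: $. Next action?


start symbol A on stack, input exhausted
Action: accept


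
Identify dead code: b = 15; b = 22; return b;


first assignment to b is overwritten before any read
Dead: 'b = 15'


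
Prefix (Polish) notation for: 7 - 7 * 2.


'*' binds tighter: tree is (- 7 (* 7 2))
Prefix: - 7 * 7 2


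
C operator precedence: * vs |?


'*' is multiplicative (level 10); '|' is bitwise OR (level 3)
Higher level binds tighter
'*' has higher precedence than '|'


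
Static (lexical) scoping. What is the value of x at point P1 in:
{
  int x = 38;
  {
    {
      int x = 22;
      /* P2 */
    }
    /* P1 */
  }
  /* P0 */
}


P1's block does not declare x; resolves to the enclosing declaration at depth 0
x = 38


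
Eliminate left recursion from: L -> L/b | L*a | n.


Left-recursive alternatives: L/b, L*a; non-recursive: n
Introduce L': L -> nL', L' -> /bL' | *aL' | ε


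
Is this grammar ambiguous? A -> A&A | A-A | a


'a&a-a' has two parse trees (no precedence encoded between & and -)
Ambiguous


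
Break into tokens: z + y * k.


Scan left to right, longest-match per lexeme
Tokens: ID(z), OP(+), ID(y), OP(*), ID(k)


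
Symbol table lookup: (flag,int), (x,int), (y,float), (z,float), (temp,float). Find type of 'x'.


Lookup 'x' → type int


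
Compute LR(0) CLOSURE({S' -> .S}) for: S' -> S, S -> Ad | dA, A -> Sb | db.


Start: S' -> .S
For each item with dot before a nonterminal B, add B -> .γ for every B-production
Closure: [S' -> .S, S -> .Ad, S -> .dA, A -> .Sb, A -> .db]
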